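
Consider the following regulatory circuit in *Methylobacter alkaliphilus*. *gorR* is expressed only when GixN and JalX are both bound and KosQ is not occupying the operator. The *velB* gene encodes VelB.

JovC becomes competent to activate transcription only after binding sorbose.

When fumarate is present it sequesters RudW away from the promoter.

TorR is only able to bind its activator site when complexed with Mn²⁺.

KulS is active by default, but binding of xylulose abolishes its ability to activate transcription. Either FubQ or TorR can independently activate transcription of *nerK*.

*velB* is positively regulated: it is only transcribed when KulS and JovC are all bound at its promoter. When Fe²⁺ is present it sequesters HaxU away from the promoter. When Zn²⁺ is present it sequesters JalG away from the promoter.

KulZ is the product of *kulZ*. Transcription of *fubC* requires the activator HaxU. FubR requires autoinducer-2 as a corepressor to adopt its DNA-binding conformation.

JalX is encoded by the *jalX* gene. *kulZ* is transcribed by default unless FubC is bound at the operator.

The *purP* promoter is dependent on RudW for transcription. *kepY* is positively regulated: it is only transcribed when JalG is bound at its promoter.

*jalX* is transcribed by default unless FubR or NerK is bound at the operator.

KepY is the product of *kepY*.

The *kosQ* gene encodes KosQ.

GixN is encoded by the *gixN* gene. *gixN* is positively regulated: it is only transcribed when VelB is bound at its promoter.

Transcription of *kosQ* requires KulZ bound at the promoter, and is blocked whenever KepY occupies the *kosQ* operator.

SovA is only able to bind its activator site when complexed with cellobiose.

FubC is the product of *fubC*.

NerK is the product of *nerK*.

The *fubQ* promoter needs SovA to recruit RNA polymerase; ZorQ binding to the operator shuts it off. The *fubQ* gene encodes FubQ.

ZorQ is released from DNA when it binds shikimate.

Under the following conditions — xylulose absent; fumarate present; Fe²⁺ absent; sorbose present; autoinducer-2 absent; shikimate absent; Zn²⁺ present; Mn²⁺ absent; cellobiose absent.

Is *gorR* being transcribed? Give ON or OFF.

ON

Xylulose is absent, so KulS is active.
Sorbose is present, so JovC is active.
No repressor is bound and KulS and JovC are active, so *velB* is transcribed.
So VelB is produced and active.
No repressor is bound and VelB is active, so *gixN* is transcribed.
So GixN is produced and active.
Autoinducer-2 is absent, so FubR is inactive.
Cellobiose is absent, so SovA is inactive.
Shikimate is absent, so ZorQ is active.
With repressor ZorQ bound, *fubQ* is not transcribed.
So FubQ is not produced.
Mn²⁺ is absent, so TorR is inactive.
No activator is available at the *nerK* promoter, so *nerK* is not transcribed.
So NerK is not produced.
With no repressor bound, *jalX* is transcribed.
So JalX is produced and active.
Fe²⁺ is absent, so HaxU is active.
No repressor is bound and HaxU is active, so *fubC* is transcribed.
So FubC is produced and active.
With repressor FubC bound, *kulZ* is not transcribed.
So KulZ is not produced.
Zn²⁺ is present, so JalG is inactive.
Required activator JalG is absent, so *kepY* is not transcribed.
So KepY is not produced.
Required activator KulZ is absent, so *kosQ* is not transcribed.
So KosQ is not produced.
No repressor is bound and GixN and JalX are active, so *gorR* is transcribed.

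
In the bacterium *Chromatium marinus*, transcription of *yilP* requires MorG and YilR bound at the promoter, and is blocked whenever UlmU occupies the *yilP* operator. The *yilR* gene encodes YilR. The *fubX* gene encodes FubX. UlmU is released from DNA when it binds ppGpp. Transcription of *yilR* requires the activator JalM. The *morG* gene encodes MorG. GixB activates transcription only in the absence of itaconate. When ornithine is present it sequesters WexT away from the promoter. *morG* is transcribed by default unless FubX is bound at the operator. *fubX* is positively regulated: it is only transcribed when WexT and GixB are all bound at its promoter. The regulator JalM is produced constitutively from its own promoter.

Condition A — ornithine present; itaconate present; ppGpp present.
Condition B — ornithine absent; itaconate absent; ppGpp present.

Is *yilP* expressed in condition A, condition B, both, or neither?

Condition A:
Ornithine is present, so WexT is inactive.
Itaconate is present, so GixB is inactive.
Required activator WexT is absent, so *fubX* is not transcribed.
So FubX is not produced.
With no repressor bound, *morG* is transcribed.
So MorG is produced and active.
ppGpp is present, so UlmU is inactive.
JalM is produced constitutively and is active.
No repressor is bound and JalM is active, so *yilR* is transcribed.
So YilR is produced and active.
No repressor is bound and MorG and YilR are active, so *yilP* is transcribed.
→ *yilP* is ON in A.
Condition B:
Ornithine is absent, so WexT is active.
Itaconate is absent, so GixB is active.
No repressor is bound and WexT and GixB are active, so *fubX* is transcribed.
So FubX is produced and active.
With repressor FubX bound, *morG* is not transcribed.
So MorG is not produced.
ppGpp is present, so UlmU is inactive.
JalM is produced constitutively and is active.
No repressor is bound and JalM is active, so *yilR* is transcribed.
So YilR is produced and active.
Required activator MorG is absent, so *yilP* is not transcribed.
→ *yilP* is OFF in B.

A only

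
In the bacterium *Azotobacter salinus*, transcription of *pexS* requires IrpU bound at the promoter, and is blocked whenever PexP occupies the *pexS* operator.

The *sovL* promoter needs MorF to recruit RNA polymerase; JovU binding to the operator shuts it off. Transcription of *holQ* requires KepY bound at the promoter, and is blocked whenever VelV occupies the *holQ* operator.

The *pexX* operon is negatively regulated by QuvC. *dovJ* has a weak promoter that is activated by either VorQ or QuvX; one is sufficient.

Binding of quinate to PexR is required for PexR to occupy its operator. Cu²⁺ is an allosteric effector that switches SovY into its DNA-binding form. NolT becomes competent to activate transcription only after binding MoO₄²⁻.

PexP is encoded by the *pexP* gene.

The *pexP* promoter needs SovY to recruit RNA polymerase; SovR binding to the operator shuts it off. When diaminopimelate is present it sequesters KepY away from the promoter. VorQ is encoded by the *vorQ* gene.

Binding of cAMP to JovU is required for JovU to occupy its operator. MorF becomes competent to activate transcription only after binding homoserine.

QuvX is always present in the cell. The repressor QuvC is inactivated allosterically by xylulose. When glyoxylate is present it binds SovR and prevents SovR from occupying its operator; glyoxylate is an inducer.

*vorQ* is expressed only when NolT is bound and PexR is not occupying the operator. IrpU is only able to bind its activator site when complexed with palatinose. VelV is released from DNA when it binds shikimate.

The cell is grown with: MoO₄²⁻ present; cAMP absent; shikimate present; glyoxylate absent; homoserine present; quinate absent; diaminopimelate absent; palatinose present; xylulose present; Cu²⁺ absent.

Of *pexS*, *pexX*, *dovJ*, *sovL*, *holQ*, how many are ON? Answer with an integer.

Glyoxylate is absent, so SovR is active.
Cu²⁺ is absent, so SovY is inactive.
With repressor SovR bound, *pexP* is not transcribed.
So PexP is not produced.
Palatinose is present, so IrpU is active.
No repressor is bound and IrpU is active, so *pexS* is transcribed.
→ *pexS* is ON.
Xylulose is present, so QuvC is inactive.
With no repressor bound, *pexX* is transcribed.
→ *pexX* is ON.
MoO₄²⁻ is present, so NolT is active.
Quinate is absent, so PexR is inactive.
No repressor is bound and NolT is active, so *vorQ* is transcribed.
So VorQ is produced and active.
QuvX is produced constitutively and is active.
Activator VorQ is present, so *dovJ* is transcribed.
→ *dovJ* is ON.
Homoserine is present, so MorF is active.
cAMP is absent, so JovU is inactive.
No repressor is bound and MorF is active, so *sovL* is transcribed.
→ *sovL* is ON.
Diaminopimelate is absent, so KepY is active.
Shikimate is present, so VelV is inactive.
No repressor is bound and KepY is active, so *holQ* is transcribed.
→ *holQ* is ON.
5 of the 5 genes are transcribed.

5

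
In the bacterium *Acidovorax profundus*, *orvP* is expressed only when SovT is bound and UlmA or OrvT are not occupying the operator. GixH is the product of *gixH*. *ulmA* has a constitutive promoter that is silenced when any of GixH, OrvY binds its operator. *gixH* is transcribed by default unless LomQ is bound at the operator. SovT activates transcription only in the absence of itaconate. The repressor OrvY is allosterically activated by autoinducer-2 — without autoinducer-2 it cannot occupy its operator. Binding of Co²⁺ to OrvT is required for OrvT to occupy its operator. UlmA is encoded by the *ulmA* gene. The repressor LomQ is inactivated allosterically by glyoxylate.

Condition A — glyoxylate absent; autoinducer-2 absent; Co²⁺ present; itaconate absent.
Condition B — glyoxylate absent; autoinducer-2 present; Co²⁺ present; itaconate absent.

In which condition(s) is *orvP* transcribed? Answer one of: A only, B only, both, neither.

neither

Condition A:
Glyoxylate is absent, so LomQ is active.
With repressor LomQ bound, *gixH* is not transcribed.
So GixH is not produced.
Autoinducer-2 is absent, so OrvY is inactive.
With no repressor bound, *ulmA* is transcribed.
So UlmA is produced and active.
Co²⁺ is present, so OrvT is active.
Itaconate is absent, so SovT is active.
With repressor UlmA bound, *orvP* is not transcribed.
→ *orvP* is OFF in A.
Condition B:
Glyoxylate is absent, so LomQ is active.
With repressor LomQ bound, *gixH* is not transcribed.
So GixH is not produced.
Autoinducer-2 is present, so OrvY is active.
With repressor OrvY bound, *ulmA* is not transcribed.
So UlmA is not produced.
Co²⁺ is present, so OrvT is active.
Itaconate is absent, so SovT is active.
With repressor OrvT bound, *orvP* is not transcribed.
→ *orvP* is OFF in B.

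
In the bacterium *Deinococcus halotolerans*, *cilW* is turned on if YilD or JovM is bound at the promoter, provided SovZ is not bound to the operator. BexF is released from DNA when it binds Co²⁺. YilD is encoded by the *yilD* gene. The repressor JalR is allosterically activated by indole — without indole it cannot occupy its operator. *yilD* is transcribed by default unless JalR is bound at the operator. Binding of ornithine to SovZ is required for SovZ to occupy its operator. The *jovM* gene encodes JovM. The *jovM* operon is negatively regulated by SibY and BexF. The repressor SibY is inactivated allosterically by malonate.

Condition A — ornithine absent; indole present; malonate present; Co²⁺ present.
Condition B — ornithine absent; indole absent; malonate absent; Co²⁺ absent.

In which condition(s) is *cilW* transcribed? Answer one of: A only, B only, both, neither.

Condition A:
Ornithine is absent, so SovZ is inactive.
Indole is present, so JalR is active.
With repressor JalR bound, *yilD* is not transcribed.
So YilD is not produced.
Malonate is present, so SibY is inactive.
Co²⁺ is present, so BexF is inactive.
With no repressor bound, *jovM* is transcribed.
So JovM is produced and active.
Activator JovM is present, so *cilW* is transcribed.
→ *cilW* is ON in A.
Condition B:
Ornithine is absent, so SovZ is inactive.
Indole is absent, so JalR is inactive.
With no repressor bound, *yilD* is transcribed.
So YilD is produced and active.
Malonate is absent, so SibY is active.
Co²⁺ is absent, so BexF is active.
With repressor SibY bound, *jovM* is not transcribed.
So JovM is not produced.
Activator YilD is present, so *cilW* is transcribed.
→ *cilW* is ON in B.

both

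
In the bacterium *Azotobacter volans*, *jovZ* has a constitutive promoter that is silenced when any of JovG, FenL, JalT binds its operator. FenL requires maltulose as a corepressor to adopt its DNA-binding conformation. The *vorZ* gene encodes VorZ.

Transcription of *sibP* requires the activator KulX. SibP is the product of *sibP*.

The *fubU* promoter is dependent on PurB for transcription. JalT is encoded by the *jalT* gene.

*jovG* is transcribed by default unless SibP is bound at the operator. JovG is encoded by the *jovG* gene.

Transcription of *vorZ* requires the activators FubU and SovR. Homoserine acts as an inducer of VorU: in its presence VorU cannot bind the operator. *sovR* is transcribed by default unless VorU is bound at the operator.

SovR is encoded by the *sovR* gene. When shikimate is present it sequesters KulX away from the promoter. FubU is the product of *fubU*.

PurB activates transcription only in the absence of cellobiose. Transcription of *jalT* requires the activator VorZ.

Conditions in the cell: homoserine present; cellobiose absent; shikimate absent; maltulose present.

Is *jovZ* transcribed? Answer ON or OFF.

Shikimate is absent, so KulX is active.
No repressor is bound and KulX is active, so *sibP* is transcribed.
So SibP is produced and active.
With repressor SibP bound, *jovG* is not transcribed.
So JovG is not produced.
Maltulose is present, so FenL is active.
Cellobiose is absent, so PurB is active.
No repressor is bound and PurB is active, so *fubU* is transcribed.
So FubU is produced and active.
Homoserine is present, so VorU is inactive.
With no repressor bound, *sovR* is transcribed.
So SovR is produced and active.
No repressor is bound and FubU and SovR are active, so *vorZ* is transcribed.
So VorZ is produced and active.
No repressor is bound and VorZ is active, so *jalT* is transcribed.
So JalT is produced and active.
With repressor FenL bound, *jovZ* is not transcribed.

OFF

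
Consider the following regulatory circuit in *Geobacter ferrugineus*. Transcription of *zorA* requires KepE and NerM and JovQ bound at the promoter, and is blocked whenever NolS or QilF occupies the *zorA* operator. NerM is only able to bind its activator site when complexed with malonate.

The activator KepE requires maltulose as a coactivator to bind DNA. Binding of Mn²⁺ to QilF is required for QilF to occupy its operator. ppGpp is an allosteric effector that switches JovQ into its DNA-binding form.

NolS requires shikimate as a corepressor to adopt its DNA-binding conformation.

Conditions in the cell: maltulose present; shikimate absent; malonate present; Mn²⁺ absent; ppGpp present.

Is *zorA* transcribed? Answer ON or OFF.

ON

Shikimate is absent, so NolS is inactive.
Maltulose is present, so KepE is active.
Malonate is present, so NerM is active.
Mn²⁺ is absent, so QilF is inactive.
ppGpp is present, so JovQ is active.
No repressor is bound and KepE and NerM and JovQ are active, so *zorA* is transcribed.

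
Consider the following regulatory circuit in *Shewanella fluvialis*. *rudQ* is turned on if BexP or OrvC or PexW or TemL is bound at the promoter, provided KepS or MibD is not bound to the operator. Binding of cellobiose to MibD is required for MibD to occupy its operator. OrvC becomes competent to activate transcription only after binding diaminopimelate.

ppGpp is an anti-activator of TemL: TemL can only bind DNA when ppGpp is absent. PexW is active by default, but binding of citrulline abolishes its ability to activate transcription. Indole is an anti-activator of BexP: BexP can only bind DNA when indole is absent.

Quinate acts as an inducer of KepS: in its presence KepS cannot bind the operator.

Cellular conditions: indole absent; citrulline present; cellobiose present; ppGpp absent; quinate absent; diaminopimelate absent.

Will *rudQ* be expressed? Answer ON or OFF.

Indole is absent, so BexP is active.
Diaminopimelate is absent, so OrvC is inactive.
Quinate is absent, so KepS is active.
Citrulline is present, so PexW is inactive.
Cellobiose is present, so MibD is active.
ppGpp is absent, so TemL is active.
With repressor KepS bound, *rudQ* is not transcribed.

OFF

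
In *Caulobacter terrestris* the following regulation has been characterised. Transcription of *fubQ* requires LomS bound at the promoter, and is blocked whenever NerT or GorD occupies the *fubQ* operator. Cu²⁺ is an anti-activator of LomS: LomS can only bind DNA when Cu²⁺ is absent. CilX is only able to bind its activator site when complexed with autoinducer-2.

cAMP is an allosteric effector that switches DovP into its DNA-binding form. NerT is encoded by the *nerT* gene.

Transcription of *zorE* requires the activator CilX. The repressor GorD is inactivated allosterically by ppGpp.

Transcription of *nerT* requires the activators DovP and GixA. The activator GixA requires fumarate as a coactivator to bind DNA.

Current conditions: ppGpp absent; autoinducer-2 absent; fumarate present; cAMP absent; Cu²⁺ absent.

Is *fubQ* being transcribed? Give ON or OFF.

cAMP is absent, so DovP is inactive.
Fumarate is present, so GixA is active.
Required activator DovP is absent, so *nerT* is not transcribed.
So NerT is not produced.
ppGpp is absent, so GorD is active.
Cu²⁺ is absent, so LomS is active.
With repressor GorD bound, *fubQ* is not transcribed.

OFF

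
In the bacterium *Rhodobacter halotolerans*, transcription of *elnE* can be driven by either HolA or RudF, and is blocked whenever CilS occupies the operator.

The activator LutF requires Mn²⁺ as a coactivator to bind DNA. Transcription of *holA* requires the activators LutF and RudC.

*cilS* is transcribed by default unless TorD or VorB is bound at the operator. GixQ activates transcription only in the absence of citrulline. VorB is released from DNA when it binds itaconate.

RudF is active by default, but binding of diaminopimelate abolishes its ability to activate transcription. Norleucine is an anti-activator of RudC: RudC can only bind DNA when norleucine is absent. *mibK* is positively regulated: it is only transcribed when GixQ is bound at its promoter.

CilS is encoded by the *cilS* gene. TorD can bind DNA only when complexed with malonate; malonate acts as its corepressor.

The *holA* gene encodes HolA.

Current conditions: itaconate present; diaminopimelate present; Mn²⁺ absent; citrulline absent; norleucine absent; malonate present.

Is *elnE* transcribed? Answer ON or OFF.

Mn²⁺ is absent, so LutF is inactive.
Norleucine is absent, so RudC is active.
Required activator LutF is absent, so *holA* is not transcribed.
So HolA is not produced.
Malonate is present, so TorD is active.
Itaconate is present, so VorB is inactive.
With repressor TorD bound, *cilS* is not transcribed.
So CilS is not produced.
Diaminopimelate is present, so RudF is inactive.
No activator is available at the *elnE* promoter, so *elnE* is not transcribed.

OFF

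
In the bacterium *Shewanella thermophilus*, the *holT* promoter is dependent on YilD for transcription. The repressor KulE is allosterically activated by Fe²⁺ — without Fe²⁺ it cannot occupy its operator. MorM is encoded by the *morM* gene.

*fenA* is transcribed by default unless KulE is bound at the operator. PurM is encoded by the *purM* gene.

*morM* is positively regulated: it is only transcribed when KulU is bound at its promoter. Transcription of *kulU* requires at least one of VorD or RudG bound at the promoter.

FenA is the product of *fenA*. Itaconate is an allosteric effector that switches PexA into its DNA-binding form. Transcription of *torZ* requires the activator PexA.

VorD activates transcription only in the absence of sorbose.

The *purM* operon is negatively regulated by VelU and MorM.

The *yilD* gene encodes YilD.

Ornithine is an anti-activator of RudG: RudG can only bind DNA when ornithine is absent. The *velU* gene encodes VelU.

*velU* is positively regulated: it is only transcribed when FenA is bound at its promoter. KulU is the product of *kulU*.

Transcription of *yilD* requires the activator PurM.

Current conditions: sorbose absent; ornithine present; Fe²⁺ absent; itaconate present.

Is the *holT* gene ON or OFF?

Fe²⁺ is absent, so KulE is inactive.
With no repressor bound, *fenA* is transcribed.
So FenA is produced and active.
No repressor is bound and FenA is active, so *velU* is transcribed.
So VelU is produced and active.
Sorbose is absent, so VorD is active.
Ornithine is present, so RudG is inactive.
Activator VorD is present, so *kulU* is transcribed.
So KulU is produced and active.
No repressor is bound and KulU is active, so *morM* is transcribed.
So MorM is produced and active.
With repressor VelU bound, *purM* is not transcribed.
So PurM is not produced.
Required activator PurM is absent, so *yilD* is not transcribed.
So YilD is not produced.
Required activator YilD is absent, so *holT* is not transcribed.

OFF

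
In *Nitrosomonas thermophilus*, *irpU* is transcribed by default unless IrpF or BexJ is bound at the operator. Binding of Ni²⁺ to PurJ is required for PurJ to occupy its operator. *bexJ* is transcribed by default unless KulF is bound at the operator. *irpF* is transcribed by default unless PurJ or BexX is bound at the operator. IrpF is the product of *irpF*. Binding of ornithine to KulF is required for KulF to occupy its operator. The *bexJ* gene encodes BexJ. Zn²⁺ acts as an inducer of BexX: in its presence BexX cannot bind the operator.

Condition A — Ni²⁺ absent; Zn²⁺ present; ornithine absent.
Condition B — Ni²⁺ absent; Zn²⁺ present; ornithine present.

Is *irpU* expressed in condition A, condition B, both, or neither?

neither

Condition A:
Ni²⁺ is absent, so PurJ is inactive.
Zn²⁺ is present, so BexX is inactive.
With no repressor bound, *irpF* is transcribed.
So IrpF is produced and active.
Ornithine is absent, so KulF is inactive.
With no repressor bound, *bexJ* is transcribed.
So BexJ is produced and active.
With repressor IrpF bound, *irpU* is not transcribed.
→ *irpU* is OFF in A.
Condition B:
Ni²⁺ is absent, so PurJ is inactive.
Zn²⁺ is present, so BexX is inactive.
With no repressor bound, *irpF* is transcribed.
So IrpF is produced and active.
Ornithine is present, so KulF is active.
With repressor KulF bound, *bexJ* is not transcribed.
So BexJ is not produced.
With repressor IrpF bound, *irpU* is not transcribed.
→ *irpU* is OFF in B.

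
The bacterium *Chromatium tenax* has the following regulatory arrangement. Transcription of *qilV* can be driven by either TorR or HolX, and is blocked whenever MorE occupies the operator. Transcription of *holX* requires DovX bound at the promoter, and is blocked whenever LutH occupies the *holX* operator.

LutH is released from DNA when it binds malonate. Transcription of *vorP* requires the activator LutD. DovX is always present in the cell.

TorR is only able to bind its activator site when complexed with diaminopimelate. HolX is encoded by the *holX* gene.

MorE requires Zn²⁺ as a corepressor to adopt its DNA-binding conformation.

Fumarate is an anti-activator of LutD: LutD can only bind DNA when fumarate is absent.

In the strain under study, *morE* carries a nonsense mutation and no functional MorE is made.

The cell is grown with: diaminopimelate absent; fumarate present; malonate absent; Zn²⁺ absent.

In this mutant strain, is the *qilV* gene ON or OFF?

Diaminopimelate is absent, so TorR is inactive.
Malonate is absent, so LutH is active.
DovX is produced constitutively and is active.
With repressor LutH bound, *holX* is not transcribed.
So HolX is not produced.
MorE is non-functional in this strain, so it has no effect.
No activator is available at the *qilV* promoter, so *qilV* is not transcribed.

OFF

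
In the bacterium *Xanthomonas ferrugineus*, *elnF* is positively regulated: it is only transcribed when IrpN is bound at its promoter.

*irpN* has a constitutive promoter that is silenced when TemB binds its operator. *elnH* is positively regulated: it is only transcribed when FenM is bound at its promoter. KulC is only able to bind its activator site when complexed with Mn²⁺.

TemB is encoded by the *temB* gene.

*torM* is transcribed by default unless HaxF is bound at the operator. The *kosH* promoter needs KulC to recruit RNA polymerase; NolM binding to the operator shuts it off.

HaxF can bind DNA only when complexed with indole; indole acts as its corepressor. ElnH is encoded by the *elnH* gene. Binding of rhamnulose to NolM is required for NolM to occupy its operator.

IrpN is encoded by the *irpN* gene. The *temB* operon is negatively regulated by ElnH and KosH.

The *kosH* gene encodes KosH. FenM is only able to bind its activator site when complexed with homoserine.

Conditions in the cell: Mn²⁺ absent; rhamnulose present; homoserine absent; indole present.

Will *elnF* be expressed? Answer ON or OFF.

Homoserine is absent, so FenM is inactive.
Required activator FenM is absent, so *elnH* is not transcribed.
So ElnH is not produced.
Rhamnulose is present, so NolM is active.
Mn²⁺ is absent, so KulC is inactive.
With repressor NolM bound, *kosH* is not transcribed.
So KosH is not produced.
With no repressor bound, *temB* is transcribed.
So TemB is produced and active.
With repressor TemB bound, *irpN* is not transcribed.
So IrpN is not produced.
Required activator IrpN is absent, so *elnF* is not transcribed.

OFF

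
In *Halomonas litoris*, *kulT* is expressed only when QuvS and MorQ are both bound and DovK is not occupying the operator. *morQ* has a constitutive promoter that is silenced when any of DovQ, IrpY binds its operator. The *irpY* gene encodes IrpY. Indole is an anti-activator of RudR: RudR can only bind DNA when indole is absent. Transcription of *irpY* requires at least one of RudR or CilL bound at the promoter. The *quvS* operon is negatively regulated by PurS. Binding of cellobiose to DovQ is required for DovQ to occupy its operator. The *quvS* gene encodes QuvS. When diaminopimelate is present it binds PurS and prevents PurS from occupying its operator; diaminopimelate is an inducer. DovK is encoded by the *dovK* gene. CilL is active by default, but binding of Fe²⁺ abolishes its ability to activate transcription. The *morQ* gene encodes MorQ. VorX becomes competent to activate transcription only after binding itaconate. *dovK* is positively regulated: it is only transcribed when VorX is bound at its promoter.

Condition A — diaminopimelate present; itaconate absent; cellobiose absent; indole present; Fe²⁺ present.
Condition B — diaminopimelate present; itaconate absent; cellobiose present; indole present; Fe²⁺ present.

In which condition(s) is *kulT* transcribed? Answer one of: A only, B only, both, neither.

A only

Condition A:
Diaminopimelate is present, so PurS is inactive.
With no repressor bound, *quvS* is transcribed.
So QuvS is produced and active.
Itaconate is absent, so VorX is inactive.
Required activator VorX is absent, so *dovK* is not transcribed.
So DovK is not produced.
Cellobiose is absent, so DovQ is inactive.
Indole is present, so RudR is inactive.
Fe²⁺ is present, so CilL is inactive.
No activator is available at the *irpY* promoter, so *irpY* is not transcribed.
So IrpY is not produced.
With no repressor bound, *morQ* is transcribed.
So MorQ is produced and active.
No repressor is bound and QuvS and MorQ are active, so *kulT* is transcribed.
→ *kulT* is ON in A.
Condition B:
Diaminopimelate is present, so PurS is inactive.
With no repressor bound, *quvS* is transcribed.
So QuvS is produced and active.
Itaconate is absent, so VorX is inactive.
Required activator VorX is absent, so *dovK* is not transcribed.
So DovK is not produced.
Cellobiose is present, so DovQ is active.
Indole is present, so RudR is inactive.
Fe²⁺ is present, so CilL is inactive.
No activator is available at the *irpY* promoter, so *irpY* is not transcribed.
So IrpY is not produced.
With repressor DovQ bound, *morQ* is not transcribed.
So MorQ is not produced.
Required activator MorQ is absent, so *kulT* is not transcribed.
→ *kulT* is OFF in B.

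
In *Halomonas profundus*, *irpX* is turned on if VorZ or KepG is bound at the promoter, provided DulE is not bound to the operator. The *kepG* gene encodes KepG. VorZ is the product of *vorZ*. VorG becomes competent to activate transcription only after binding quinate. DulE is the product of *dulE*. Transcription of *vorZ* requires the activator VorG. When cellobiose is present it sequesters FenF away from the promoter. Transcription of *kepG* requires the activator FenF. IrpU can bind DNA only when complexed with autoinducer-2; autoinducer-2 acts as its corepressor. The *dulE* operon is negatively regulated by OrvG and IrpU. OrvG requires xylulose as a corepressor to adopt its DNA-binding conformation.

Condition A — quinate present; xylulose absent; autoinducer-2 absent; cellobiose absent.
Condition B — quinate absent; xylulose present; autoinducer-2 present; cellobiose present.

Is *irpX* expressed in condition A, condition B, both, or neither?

neither

Condition A:
Quinate is present, so VorG is active.
No repressor is bound and VorG is active, so *vorZ* is transcribed.
So VorZ is produced and active.
Xylulose is absent, so OrvG is inactive.
Autoinducer-2 is absent, so IrpU is inactive.
With no repressor bound, *dulE* is transcribed.
So DulE is produced and active.
Cellobiose is absent, so FenF is active.
No repressor is bound and FenF is active, so *kepG* is transcribed.
So KepG is produced and active.
With repressor DulE bound, *irpX* is not transcribed.
→ *irpX* is OFF in A.
Condition B:
Quinate is absent, so VorG is inactive.
Required activator VorG is absent, so *vorZ* is not transcribed.
So VorZ is not produced.
Xylulose is present, so OrvG is active.
Autoinducer-2 is present, so IrpU is active.
With repressor OrvG bound, *dulE* is not transcribed.
So DulE is not produced.
Cellobiose is present, so FenF is inactive.
Required activator FenF is absent, so *kepG* is not transcribed.
So KepG is not produced.
No activator is available at the *irpX* promoter, so *irpX* is not transcribed.
→ *irpX* is OFF in B.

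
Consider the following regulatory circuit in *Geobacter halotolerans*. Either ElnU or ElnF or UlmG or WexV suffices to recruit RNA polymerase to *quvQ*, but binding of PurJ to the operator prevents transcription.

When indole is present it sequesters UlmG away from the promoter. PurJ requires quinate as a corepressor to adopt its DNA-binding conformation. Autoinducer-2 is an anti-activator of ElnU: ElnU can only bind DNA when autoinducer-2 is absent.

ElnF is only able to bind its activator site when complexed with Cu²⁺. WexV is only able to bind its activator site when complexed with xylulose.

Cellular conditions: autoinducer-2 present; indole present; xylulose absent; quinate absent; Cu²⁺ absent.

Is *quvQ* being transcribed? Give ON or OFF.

Autoinducer-2 is present, so ElnU is inactive.
Quinate is absent, so PurJ is inactive.
Cu²⁺ is absent, so ElnF is inactive.
Indole is present, so UlmG is inactive.
Xylulose is absent, so WexV is inactive.
No activator is available at the *quvQ* promoter, so *quvQ* is not transcribed.

OFF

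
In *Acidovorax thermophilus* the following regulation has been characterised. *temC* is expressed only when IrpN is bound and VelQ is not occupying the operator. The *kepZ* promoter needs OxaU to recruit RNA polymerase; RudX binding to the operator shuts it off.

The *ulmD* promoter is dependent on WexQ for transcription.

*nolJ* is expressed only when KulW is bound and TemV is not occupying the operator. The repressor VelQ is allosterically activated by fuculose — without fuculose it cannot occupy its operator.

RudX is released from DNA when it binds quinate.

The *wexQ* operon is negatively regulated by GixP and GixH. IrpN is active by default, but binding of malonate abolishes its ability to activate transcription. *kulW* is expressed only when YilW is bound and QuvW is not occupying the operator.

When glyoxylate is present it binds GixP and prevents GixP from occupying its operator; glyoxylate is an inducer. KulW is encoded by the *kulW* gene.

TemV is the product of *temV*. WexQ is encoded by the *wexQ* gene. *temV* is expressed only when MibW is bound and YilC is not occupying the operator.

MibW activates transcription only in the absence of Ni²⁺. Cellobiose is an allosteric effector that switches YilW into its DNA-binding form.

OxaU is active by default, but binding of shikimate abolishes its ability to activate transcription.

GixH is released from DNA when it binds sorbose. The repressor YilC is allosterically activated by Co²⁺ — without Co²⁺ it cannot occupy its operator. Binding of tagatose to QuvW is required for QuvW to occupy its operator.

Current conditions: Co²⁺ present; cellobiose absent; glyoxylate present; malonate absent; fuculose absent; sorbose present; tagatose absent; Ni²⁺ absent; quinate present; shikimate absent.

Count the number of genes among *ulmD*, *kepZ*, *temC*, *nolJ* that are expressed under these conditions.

3

Glyoxylate is present, so GixP is inactive.
Sorbose is present, so GixH is inactive.
With no repressor bound, *wexQ* is transcribed.
So WexQ is produced and active.
No repressor is bound and WexQ is active, so *ulmD* is transcribed.
→ *ulmD* is ON.
Quinate is present, so RudX is inactive.
Shikimate is absent, so OxaU is active.
No repressor is bound and OxaU is active, so *kepZ* is transcribed.
→ *kepZ* is ON.
Fuculose is absent, so VelQ is inactive.
Malonate is absent, so IrpN is active.
No repressor is bound and IrpN is active, so *temC* is transcribed.
→ *temC* is ON.
Tagatose is absent, so QuvW is inactive.
Cellobiose is absent, so YilW is inactive.
Required activator YilW is absent, so *kulW* is not transcribed.
So KulW is not produced.
Co²⁺ is present, so YilC is active.
Ni²⁺ is absent, so MibW is active.
With repressor YilC bound, *temV* is not transcribed.
So TemV is not produced.
Required activator KulW is absent, so *nolJ* is not transcribed.
→ *nolJ* is OFF.
3 of the 4 genes are transcribed.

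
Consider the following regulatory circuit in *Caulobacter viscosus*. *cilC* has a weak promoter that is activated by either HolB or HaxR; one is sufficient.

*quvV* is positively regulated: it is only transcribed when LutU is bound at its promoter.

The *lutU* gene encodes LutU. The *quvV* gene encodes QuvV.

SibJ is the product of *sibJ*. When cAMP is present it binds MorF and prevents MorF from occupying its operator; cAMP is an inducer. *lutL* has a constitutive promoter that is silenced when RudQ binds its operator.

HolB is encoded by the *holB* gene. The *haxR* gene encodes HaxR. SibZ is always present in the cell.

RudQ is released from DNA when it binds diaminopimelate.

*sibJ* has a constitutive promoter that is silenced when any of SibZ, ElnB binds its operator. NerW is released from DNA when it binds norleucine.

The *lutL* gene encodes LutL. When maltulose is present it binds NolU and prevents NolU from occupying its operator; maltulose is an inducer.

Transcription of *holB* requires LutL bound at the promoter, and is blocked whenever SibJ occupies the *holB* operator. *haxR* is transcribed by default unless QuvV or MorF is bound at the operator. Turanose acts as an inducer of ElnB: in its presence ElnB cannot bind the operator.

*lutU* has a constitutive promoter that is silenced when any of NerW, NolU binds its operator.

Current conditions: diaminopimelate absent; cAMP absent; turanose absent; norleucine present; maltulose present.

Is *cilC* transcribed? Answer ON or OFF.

OFF

SibZ is produced constitutively and is active.
Turanose is absent, so ElnB is active.
With repressor SibZ bound, *sibJ* is not transcribed.
So SibJ is not produced.
Diaminopimelate is absent, so RudQ is active.
With repressor RudQ bound, *lutL* is not transcribed.
So LutL is not produced.
Required activator LutL is absent, so *holB* is not transcribed.
So HolB is not produced.
Norleucine is present, so NerW is inactive.
Maltulose is present, so NolU is inactive.
With no repressor bound, *lutU* is transcribed.
So LutU is produced and active.
No repressor is bound and LutU is active, so *quvV* is transcribed.
So QuvV is produced and active.
cAMP is absent, so MorF is active.
With repressor QuvV bound, *haxR* is not transcribed.
So HaxR is not produced.
No activator is available at the *cilC* promoter, so *cilC* is not transcribed.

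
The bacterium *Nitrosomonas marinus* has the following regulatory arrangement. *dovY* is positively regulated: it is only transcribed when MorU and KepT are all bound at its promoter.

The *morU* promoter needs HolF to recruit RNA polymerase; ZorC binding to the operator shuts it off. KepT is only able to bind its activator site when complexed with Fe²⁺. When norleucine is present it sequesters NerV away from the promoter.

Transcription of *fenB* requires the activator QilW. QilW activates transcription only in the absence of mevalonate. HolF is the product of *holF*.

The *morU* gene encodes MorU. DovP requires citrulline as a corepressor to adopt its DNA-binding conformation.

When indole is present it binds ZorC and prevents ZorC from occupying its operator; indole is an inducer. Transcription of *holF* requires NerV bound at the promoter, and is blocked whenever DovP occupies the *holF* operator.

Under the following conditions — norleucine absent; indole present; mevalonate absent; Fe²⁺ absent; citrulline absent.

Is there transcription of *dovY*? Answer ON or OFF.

OFF

Norleucine is absent, so NerV is active.
Citrulline is absent, so DovP is inactive.
No repressor is bound and NerV is active, so *holF* is transcribed.
So HolF is produced and active.
Indole is present, so ZorC is inactive.
No repressor is bound and HolF is active, so *morU* is transcribed.
So MorU is produced and active.
Fe²⁺ is absent, so KepT is inactive.
Required activator KepT is absent, so *dovY* is not transcribed.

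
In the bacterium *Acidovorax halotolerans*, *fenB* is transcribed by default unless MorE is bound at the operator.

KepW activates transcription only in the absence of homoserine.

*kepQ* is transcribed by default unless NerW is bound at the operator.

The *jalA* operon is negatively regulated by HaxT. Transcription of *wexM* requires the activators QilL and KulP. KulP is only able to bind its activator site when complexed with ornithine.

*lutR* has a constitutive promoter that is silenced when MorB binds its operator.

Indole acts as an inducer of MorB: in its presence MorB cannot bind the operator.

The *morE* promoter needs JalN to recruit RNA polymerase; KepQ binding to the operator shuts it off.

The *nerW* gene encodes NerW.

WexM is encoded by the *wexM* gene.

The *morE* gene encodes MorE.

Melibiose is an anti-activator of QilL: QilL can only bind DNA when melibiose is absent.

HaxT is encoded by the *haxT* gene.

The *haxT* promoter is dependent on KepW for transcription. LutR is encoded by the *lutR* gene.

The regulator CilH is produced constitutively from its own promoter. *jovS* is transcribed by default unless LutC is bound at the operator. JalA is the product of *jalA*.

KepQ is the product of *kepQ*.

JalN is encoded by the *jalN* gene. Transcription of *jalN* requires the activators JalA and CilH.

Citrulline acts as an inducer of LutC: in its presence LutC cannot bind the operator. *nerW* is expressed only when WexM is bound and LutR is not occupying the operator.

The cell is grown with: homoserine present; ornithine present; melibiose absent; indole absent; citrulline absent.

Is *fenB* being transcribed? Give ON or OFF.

OFF

Indole is absent, so MorB is active.
With repressor MorB bound, *lutR* is not transcribed.
So LutR is not produced.
Melibiose is absent, so QilL is active.
Ornithine is present, so KulP is active.
No repressor is bound and QilL and KulP are active, so *wexM* is transcribed.
So WexM is produced and active.
No repressor is bound and WexM is active, so *nerW* is transcribed.
So NerW is produced and active.
With repressor NerW bound, *kepQ* is not transcribed.
So KepQ is not produced.
Homoserine is present, so KepW is inactive.
Required activator KepW is absent, so *haxT* is not transcribed.
So HaxT is not produced.
With no repressor bound, *jalA* is transcribed.
So JalA is produced and active.
CilH is produced constitutively and is active.
No repressor is bound and JalA and CilH are active, so *jalN* is transcribed.
So JalN is produced and active.
No repressor is bound and JalN is active, so *morE* is transcribed.
So MorE is produced and active.
With repressor MorE bound, *fenB* is not transcribed.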